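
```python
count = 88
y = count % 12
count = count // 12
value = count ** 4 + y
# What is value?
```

Trace:
`count = 88` → count = 88
`y = count % 12` → y = 4
`count = count // 12` → count = 7
`value = count ** 4 + y` → value = 2405
So value = 2405

Answer: 2405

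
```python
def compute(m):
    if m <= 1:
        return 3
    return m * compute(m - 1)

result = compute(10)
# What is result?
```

compute(10) = 10 * 9 * 8 * 7 * 6 * 5 * 4 * 3 * 2 * 3 = 10886400

Answer: 10886400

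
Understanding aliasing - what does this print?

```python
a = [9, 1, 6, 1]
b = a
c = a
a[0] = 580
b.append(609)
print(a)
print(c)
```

Key concept: multiple aliases.
Step by step:
`a = [9, 1, 6, 1]` → a = [9, 1, 6, 1]
`b = a` → b = [9, 1, 6, 1] (same object as a)
`c = a` → c = [9, 1, 6, 1] (same object as a, b)
`a[0] = 580` → a = [580, 1, 6, 1] (same object as b, c); b = [580, 1, 6, 1] (same object as a, c); c = [580, 1, 6, 1] (same object as a, b)
`b.append(609)` → a = [580, 1, 6, 1, 609] (same object as b, c); b = [580, 1, 6, 1, 609] (same object as a, c); c = [580, 1, 6, 1, 609] (same object as a, b)
`print(a)` → prints [580, 1, 6, 1, 609]
`print(c)` → prints [580, 1, 6, 1, 609]

Answer:
[580, 1, 6, 1, 609]
[580, 1, 6, 1, 609]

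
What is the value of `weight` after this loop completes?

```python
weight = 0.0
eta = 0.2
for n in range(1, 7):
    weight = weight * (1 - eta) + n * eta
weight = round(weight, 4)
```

Moving average with lr=0.2
`weight` takes the values: 0.0 → 0.2 → 0.56 → 1.048 → 1.6384 → 2.31072 → 3.048576 → 3.0486

Answer: 3.0486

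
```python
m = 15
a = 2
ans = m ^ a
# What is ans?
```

Trace:
`m = 15` → m = 15
`a = 2` → a = 2
`ans = m ^ a` → ans = 13
So ans = 13

Answer: 13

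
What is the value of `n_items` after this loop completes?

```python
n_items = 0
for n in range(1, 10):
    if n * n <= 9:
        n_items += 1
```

Count numbers where n² ≤ 9
`n_items` takes the values: 0 → 1 → 2 → 3

Answer: 3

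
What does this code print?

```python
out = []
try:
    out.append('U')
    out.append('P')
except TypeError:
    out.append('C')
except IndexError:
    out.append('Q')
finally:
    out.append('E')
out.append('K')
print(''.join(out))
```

Execution trace: 'U' (try body) → 'P' (try body, no exception) → 'E' (finally) → 'K' (after the try/except). Output: UPEK

Answer: UPEK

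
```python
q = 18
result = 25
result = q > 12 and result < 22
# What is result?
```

Trace:
`q = 18` → q = 18
`result = 25` → result = 25
`result = q > 12 and result < 22` → result = False
So result = False

Answer: False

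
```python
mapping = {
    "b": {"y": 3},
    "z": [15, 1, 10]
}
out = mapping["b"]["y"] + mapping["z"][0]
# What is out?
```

Trace:
`mapping = { ...` → mapping = {'b': {'y': 3}, 'z': [15, 1, 10]}
`out = mapping["b"]["y"] + mapping["z"][0]` → out = 18
So out = 18

Answer: 18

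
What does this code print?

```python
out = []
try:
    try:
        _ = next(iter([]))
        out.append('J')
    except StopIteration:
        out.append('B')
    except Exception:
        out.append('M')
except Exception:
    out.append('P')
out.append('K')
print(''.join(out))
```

Execution trace: 'B' (inner except StopIteration) → 'K' (after the try/except). Output: BK

Answer: BK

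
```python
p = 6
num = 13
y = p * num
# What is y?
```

Trace:
`p = 6` → p = 6
`num = 13` → num = 13
`y = p * num` → y = 78
So y = 78

Answer: 78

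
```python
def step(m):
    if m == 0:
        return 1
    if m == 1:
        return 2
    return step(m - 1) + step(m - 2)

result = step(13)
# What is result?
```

Build up from base cases: step(0)=1, step(1)=2, step(2)=3, step(3)=5, step(4)=8, step(5)=13, step(6)=21, ..., step(13)=610

Answer: 610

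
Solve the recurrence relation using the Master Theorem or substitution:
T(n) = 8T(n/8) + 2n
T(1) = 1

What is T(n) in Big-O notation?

By Master Theorem: a=8, b=8, f(n)=2n. Since log_8(8) = 1 and f(n) = Θ(n^1), Case 2 applies. T(n) = O(n log n).

Answer: O(n log n)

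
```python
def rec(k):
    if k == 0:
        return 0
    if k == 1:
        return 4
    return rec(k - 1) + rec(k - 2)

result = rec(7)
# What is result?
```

Build up from base cases: rec(0)=0, rec(1)=4, rec(2)=4, rec(3)=8, rec(4)=12, rec(5)=20, rec(6)=32, ..., rec(7)=52

Answer: 52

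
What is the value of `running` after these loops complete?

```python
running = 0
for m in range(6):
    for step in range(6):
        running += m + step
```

Sum of all m+step for m,step in 6x6
`running` takes the values: 0 → 1 → 3 → 6 → 10 → 15 → 16 → 18 → 21 → 25 → 30 → 36 → 38 → 41 → 45 → 50 → 56 → 63 → 66 → 70 → 75 → 81 → 88 → 96 → 100 → 105 → 111 → 118 → 126 → 135 → 140 → 146 → 153 → 161 → 170 → 180

Answer: 180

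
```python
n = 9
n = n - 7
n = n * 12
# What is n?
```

Trace:
`n = 9` → n = 9
`n = n - 7` → n = 2
`n = n * 12` → n = 24
So n = 24

Answer: 24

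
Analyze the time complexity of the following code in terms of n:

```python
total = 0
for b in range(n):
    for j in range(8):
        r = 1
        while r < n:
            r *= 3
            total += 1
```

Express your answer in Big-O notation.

Each loop level contributes: n × 1 × log n. Multiplying the contributions gives O(n log n).

Answer: O(n log n)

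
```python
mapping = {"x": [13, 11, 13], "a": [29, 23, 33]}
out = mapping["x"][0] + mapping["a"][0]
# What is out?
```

Trace:
`mapping = {"x": [13, 11, 13], "a": [29, 23, 33]}` → mapping = {'x': [13, 11, 13], 'a': [29, 23, 33]}
`out = mapping["x"][0] + mapping["a"][0]` → out = 42
So out = 42

Answer: 42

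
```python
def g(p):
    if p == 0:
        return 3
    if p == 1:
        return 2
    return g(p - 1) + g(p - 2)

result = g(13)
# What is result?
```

Build up from base cases: g(0)=3, g(1)=2, g(2)=5, g(3)=7, g(4)=12, g(5)=19, g(6)=31, ..., g(13)=898

Answer: 898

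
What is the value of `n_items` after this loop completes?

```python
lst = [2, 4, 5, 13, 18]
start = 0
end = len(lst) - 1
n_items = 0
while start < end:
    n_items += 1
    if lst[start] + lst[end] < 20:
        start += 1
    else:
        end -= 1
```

Steps to find pair summing to 20
`n_items` takes the values: 0 → 1 → 2 → 3 → 4

Answer: 4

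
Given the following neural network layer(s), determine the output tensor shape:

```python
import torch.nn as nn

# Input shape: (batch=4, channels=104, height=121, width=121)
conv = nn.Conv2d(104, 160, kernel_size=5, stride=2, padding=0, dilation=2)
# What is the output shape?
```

Input: (4, 104, 121, 121) -> Output: (4, 160, 57, 57)

Answer: (4, 160, 57, 57)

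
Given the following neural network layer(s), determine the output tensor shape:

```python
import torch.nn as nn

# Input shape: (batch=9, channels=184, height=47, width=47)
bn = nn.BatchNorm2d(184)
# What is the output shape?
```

Input: (9, 184, 47, 47) -> Output: (9, 184, 47, 47)

Answer: (9, 184, 47, 47)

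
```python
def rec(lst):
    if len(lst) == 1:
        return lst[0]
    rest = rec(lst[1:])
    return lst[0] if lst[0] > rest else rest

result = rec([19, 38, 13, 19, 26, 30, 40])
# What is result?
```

Recursive max over [19, 38, 13, 19, 26, 30, 40] = 40

Answer: 40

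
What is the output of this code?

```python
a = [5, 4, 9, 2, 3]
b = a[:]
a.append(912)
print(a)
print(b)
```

Key concept: slice [:] creates copy.
Step by step:
`a = [5, 4, 9, 2, 3]` → a = [5, 4, 9, 2, 3]
`b = a[:]` → b = [5, 4, 9, 2, 3]
`a.append(912)` → a = [5, 4, 9, 2, 3, 912]
`print(a)` → prints [5, 4, 9, 2, 3, 912]
`print(b)` → prints [5, 4, 9, 2, 3]

Answer:
[5, 4, 9, 2, 3, 912]
[5, 4, 9, 2, 3]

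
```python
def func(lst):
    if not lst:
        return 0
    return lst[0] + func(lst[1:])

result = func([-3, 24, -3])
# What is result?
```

(-3) + 24 + (-3) + 0 = 18

Answer: 18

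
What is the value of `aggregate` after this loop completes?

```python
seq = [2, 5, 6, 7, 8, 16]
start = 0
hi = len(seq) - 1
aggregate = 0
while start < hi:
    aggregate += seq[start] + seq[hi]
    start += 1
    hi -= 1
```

Sum of pairs from ends
`aggregate` takes the values: 0 → 18 → 31 → 44

Answer: 44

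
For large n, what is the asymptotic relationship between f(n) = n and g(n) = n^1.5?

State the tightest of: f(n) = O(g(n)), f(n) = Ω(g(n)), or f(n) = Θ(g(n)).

n vs n^1.5: f(n) = O(g(n)) but not Ω(g(n)) — n^1.5 grows strictly faster than n.

Answer: f(n) = O(g(n)) but not Ω(g(n)) — n^1.5 grows strictly faster than n.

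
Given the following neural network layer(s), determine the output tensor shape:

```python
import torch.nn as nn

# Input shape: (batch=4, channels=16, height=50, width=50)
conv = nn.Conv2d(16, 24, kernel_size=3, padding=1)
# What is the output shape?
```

Input: (4, 16, 50, 50) -> Output: (4, 24, 50, 50)

Answer: (4, 24, 50, 50)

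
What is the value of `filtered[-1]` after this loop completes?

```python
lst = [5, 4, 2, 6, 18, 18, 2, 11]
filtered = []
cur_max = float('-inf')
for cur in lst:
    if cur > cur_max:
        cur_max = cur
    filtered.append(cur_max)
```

Running max ends at 18
`filtered` takes the values: [] → [5] → [5, 5] → [5, 5, 5] → [5, 5, 5, 6] → [5, 5, 5, 6, 18] → [5, 5, 5, 6, 18, 18] → [5, 5, 5, 6, 18, 18, 18] → [5, 5, 5, 6, 18, 18, 18, 18]
So `filtered[-1]` = 18

Answer: 18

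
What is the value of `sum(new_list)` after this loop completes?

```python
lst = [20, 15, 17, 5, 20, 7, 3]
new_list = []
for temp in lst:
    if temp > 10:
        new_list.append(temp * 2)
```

Sum of doubled values > 10
`new_list` takes the values: [] → [40] → [40, 30] → [40, 30, 34] → [40, 30, 34, 40]
So `sum(new_list)` = 144

Answer: 144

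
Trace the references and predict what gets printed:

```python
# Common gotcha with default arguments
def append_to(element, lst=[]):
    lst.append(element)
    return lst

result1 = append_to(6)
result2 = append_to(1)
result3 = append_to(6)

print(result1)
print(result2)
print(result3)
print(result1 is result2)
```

Key concept: mutable default argument gotcha.
Step by step:
`result1 = append_to(6)` → result1 = [6]
`result2 = append_to(1)` → result1 = [6, 1] (same object as result2); result2 = [6, 1] (same object as result1)
`result3 = append_to(6)` → result1 = [6, 1, 6] (same object as result2, result3); result2 = [6, 1, 6] (same object as result1, result3); result3 = [6, 1, 6] (same object as result1, result2)
`print(result1)` → prints [6, 1, 6]
`print(result2)` → prints [6, 1, 6]
`print(result3)` → prints [6, 1, 6]
`print(result1 is result2)` → prints True

Answer:
[6, 1, 6]
[6, 1, 6]
[6, 1, 6]
True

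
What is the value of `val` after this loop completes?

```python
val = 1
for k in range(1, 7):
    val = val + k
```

Start at 1, add 1 through 6
`val` takes the values: 1 → 2 → 4 → 7 → 11 → 16 → 22

Answer: 22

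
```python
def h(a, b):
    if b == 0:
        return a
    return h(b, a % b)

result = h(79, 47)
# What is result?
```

h(79, 47) -> h(47, 32) -> h(32, 15) -> h(15, 2) -> h(2, 1) -> h(1, 0) -> 1

Answer: 1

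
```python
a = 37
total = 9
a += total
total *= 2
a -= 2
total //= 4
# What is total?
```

Trace:
`a = 37` → a = 37
`total = 9` → total = 9
`a += total` → a = 46
`total *= 2` → total = 18
`a -= 2` → a = 44
`total //= 4` → total = 4
So total = 4

Answer: 4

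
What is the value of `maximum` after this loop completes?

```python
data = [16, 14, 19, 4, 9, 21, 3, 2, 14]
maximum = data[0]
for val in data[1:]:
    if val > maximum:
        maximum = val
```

Maximum of [16, 14, 19, 4, 9, 21, 3, 2, 14]
`maximum` takes the values: 16 → 19 → 21

Answer: 21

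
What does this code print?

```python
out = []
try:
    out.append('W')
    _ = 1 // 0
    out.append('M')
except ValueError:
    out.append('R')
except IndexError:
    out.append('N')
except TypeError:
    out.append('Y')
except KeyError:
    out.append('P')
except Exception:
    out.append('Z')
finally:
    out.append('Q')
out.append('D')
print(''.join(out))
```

Execution trace: 'W' (try body) → 'Z' (except Exception) → 'Q' (finally) → 'D' (after the try/except). Output: WZQD

Answer: WZQD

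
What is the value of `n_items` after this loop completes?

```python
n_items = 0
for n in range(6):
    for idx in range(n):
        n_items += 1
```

Triangle number: 0+1+2+...+5
`n_items` takes the values: 0 → 1 → 2 → 3 → 4 → 5 → 6 → 7 → 8 → 9 → 10 → 11 → 12 → 13 → 14 → 15

Answer: 15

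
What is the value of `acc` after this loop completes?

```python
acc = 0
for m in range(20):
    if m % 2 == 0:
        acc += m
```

Sum of even numbers 0 to 19
`acc` takes the values: 0 → 2 → 6 → 12 → 20 → 30 → 42 → 56 → 72 → 90

Answer: 90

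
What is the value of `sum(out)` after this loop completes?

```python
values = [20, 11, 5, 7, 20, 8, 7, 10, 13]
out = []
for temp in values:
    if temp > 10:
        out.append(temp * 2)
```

Sum of doubled values > 10
`out` takes the values: [] → [40] → [40, 22] → [40, 22, 40] → [40, 22, 40, 26]
So `sum(out)` = 128

Answer: 128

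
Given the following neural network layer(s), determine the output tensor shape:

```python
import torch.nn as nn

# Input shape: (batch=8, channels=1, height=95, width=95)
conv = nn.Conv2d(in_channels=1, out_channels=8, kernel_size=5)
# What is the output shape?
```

Input: (8, 1, 95, 95) -> Output: (8, 8, 91, 91)

Answer: (8, 8, 91, 91)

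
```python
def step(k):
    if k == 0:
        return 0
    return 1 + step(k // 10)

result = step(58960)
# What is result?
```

Count of digits of 58960: 5

Answer: 5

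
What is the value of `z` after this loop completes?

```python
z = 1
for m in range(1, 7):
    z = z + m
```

Start at 1, add 1 through 6
`z` takes the values: 1 → 2 → 4 → 7 → 11 → 16 → 22

Answer: 22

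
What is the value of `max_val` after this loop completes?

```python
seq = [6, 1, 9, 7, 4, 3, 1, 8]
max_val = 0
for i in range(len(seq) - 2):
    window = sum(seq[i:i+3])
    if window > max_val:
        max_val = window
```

Max sum of 3-element window in [6, 1, 9, 7, 4, 3, 1, 8]
`max_val` takes the values: 0 → 16 → 17 → 20

Answer: 20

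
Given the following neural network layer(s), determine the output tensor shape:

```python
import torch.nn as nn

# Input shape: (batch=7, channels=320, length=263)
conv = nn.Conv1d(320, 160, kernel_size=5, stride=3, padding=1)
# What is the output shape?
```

Input: (7, 320, 263) -> Output: (7, 160, 87)

Answer: (7, 160, 87)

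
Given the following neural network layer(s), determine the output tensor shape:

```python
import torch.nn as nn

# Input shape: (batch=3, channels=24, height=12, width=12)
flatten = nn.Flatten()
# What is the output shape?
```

Input: (3, 24, 12, 12) -> Output: (3, 3456)

Answer: (3, 3456)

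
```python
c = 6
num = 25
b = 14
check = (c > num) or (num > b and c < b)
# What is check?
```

Trace:
`c = 6` → c = 6
`num = 25` → num = 25
`b = 14` → b = 14
`check = (c > num) or (num > b and c < b)` → check = True
So check = True

Answer: True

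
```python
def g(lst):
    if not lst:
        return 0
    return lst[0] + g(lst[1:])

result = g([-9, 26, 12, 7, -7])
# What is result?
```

(-9) + 26 + 12 + 7 + (-7) + 0 = 29

Answer: 29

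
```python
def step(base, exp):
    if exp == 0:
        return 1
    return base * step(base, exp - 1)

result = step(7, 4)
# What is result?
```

step(7, 4) = 7 * 7 * 7 * 7 = 2401

Answer: 2401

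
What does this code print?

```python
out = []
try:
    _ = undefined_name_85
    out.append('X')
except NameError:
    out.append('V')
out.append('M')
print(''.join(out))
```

Execution trace: 'V' (except NameError) → 'M' (after the try/except). Output: VM

Answer: VM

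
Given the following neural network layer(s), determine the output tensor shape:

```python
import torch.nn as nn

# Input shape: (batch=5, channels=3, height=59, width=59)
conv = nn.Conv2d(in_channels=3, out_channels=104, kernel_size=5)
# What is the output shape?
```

Input: (5, 3, 59, 59) -> Output: (5, 104, 55, 55)

Answer: (5, 104, 55, 55)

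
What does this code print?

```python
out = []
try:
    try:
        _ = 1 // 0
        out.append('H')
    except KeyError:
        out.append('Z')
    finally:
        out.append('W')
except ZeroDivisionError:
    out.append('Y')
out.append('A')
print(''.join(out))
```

Execution trace: 'W' (finally) → 'Y' (outer except ZeroDivisionError) → 'A' (after the try/except). Output: WYA

Answer: WYA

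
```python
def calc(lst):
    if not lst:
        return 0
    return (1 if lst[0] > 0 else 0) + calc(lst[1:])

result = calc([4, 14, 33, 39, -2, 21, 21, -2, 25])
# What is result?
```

Count of positive elements in [4, 14, 33, 39, -2, 21, 21, -2, 25] = 7

Answer: 7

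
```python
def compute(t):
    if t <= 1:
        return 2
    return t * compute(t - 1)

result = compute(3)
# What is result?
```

compute(3) = 3 * 2 * 2 = 12

Answer: 12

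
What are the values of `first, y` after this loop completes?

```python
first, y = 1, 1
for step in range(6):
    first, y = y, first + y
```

Fibonacci: after 6 iterations
`first, y` takes the values: (1, 1) → (1, 2) → (2, 3) → (3, 5) → (5, 8) → (8, 13) → (13, 21)

Answer: 13, 21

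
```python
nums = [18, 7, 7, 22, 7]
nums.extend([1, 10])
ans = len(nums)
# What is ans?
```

Trace:
`nums = [18, 7, 7, 22, 7]` → nums = [18, 7, 7, 22, 7]
`nums.extend([1, 10])` → nums = [18, 7, 7, 22, 7, 1, 10]
`ans = len(nums)` → ans = 7
So ans = 7

Answer: 7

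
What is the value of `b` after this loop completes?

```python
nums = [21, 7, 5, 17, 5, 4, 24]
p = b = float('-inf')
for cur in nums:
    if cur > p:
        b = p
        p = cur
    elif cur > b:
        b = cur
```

Second largest (with repeats) in [21, 7, 5, 17, 5, 4, 24]
`b` takes the values: -inf → 7 → 17 → 21

Answer: 21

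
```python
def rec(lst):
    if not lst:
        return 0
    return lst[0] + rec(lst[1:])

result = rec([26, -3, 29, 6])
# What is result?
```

26 + (-3) + 29 + 6 + 0 = 58

Answer: 58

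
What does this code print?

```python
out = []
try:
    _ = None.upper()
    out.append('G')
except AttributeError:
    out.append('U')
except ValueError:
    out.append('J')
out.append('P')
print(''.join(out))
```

Execution trace: 'U' (except AttributeError) → 'P' (after the try/except). Output: UP

Answer: UP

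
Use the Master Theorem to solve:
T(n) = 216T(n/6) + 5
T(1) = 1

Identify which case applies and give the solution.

a=216, b=6, f(n)=5. log_6(216) = 3. Since c=0 < 3, Case 1 applies: T(n) = Θ(n^log_b(a)) = O(n^3).

Answer: O(n^3) - Case 1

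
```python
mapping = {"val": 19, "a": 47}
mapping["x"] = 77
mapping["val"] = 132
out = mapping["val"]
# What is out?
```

Trace:
`mapping = {"val": 19, "a": 47}` → mapping = {'val': 19, 'a': 47}
`mapping["x"] = 77` → mapping = {'val': 19, 'a': 47, 'x': 77}
`mapping["val"] = 132` → mapping = {'val': 132, 'a': 47, 'x': 77}
`out = mapping["val"]` → out = 132
So out = 132

Answer: 132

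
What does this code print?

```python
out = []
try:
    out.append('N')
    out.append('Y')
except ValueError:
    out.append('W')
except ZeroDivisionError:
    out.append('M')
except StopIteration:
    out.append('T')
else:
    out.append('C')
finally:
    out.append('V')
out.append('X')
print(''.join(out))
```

Execution trace: 'N' (try body) → 'Y' (try body, no exception) → 'C' (else) → 'V' (finally) → 'X' (after the try/except). Output: NYCVX

Answer: NYCVX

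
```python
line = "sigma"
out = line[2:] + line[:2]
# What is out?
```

Trace:
`line = "sigma"` → line = 'sigma'
`out = line[2:] + line[:2]` → out = 'gmasi'
So out = 'gmasi'

Answer: 'gmasi'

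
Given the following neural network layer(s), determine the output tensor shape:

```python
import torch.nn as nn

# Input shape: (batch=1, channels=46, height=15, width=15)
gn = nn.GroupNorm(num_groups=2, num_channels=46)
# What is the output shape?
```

Input: (1, 46, 15, 15) -> Output: (1, 46, 15, 15)

Answer: (1, 46, 15, 15)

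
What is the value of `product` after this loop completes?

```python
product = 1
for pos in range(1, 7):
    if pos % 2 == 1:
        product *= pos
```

Product of odd numbers 1 to 6
`product` takes the values: 1 → 3 → 15

Answer: 15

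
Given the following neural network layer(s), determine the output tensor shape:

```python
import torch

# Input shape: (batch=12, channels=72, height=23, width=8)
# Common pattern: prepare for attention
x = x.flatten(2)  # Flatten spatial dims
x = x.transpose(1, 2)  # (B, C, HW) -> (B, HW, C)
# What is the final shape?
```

Input: (12, 72, 23, 8) -> after flatten(2): (12, 72, 184) -> Output: (12, 184, 72)

Answer: (12, 184, 72)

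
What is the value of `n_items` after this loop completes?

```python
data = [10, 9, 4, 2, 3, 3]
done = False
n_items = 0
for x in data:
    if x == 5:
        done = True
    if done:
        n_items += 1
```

Count elements after first 5 in [10, 9, 4, 2, 3, 3]
`n_items` takes the values: 0

Answer: 0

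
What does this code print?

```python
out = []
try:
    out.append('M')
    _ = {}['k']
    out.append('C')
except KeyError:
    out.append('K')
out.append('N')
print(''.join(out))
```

Execution trace: 'M' (try body) → 'K' (except KeyError) → 'N' (after the try/except). Output: MKN

Answer: MKN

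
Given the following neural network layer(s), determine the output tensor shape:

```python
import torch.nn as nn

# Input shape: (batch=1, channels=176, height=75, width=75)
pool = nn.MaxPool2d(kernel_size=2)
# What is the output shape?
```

Input: (1, 176, 75, 75) -> Output: (1, 176, 37, 37)

Answer: (1, 176, 37, 37)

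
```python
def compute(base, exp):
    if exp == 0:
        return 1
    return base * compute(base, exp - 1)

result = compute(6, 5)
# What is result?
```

compute(6, 5) = 6 * 6 * 6 * 6 * 6 = 7776

Answer: 7776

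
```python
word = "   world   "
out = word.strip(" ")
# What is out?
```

Trace:
`word = "   world   "` → word = '   world   '
`out = word.strip(" ")` → out = 'world'
So out = 'world'

Answer: 'world'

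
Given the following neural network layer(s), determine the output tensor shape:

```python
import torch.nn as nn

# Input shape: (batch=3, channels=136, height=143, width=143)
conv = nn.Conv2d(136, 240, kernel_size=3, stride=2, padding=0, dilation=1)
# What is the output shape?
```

Input: (3, 136, 143, 143) -> Output: (3, 240, 71, 71)

Answer: (3, 240, 71, 71)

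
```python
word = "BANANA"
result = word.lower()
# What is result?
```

Trace:
`word = "BANANA"` → word = 'BANANA'
`result = word.lower()` → result = 'banana'
So result = 'banana'

Answer: 'banana'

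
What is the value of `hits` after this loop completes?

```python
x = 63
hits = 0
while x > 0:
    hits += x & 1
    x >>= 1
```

Count set bits in 63 (binary: 0b111111)
`hits` takes the values: 0 → 1 → 2 → 3 → 4 → 5 → 6

Answer: 6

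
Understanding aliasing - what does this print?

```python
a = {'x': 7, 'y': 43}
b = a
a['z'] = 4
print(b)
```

Key concept: dict aliasing.
Step by step:
`a = {'x': 7, 'y': 43}` → a = {'x': 7, 'y': 43}
`b = a` → b = {'x': 7, 'y': 43} (same object as a)
`a['z'] = 4` → a = {'x': 7, 'y': 43, 'z': 4} (same object as b); b = {'x': 7, 'y': 43, 'z': 4} (same object as a)
`print(b)` → prints {'x': 7, 'y': 43, 'z': 4}

Answer: {'x': 7, 'y': 43, 'z': 4}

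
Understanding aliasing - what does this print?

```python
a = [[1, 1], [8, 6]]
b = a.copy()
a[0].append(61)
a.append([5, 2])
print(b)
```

Key concept: shallow copy with nested lists.
Step by step:
`a = [[1, 1], [8, 6]]` → a = [[1, 1], [8, 6]]
`b = a.copy()` → b = [[1, 1], [8, 6]]
`a[0].append(61)` → a = [[1, 1, 61], [8, 6]]; b = [[1, 1, 61], [8, 6]]
`a.append([5, 2])` → a = [[1, 1, 61], [8, 6], [5, 2]]
`print(b)` → prints [[1, 1, 61], [8, 6]]

Answer: [[1, 1, 61], [8, 6]]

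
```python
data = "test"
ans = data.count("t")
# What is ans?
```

Trace:
`data = "test"` → data = 'test'
`ans = data.count("t")` → ans = 2
So ans = 2

Answer: 2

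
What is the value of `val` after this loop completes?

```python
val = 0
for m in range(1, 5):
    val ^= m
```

XOR of 1 to 4
`val` takes the values: 0 → 1 → 3 → 0 → 4

Answer: 4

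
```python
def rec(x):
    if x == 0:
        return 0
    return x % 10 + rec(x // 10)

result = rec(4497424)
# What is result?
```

Sum of digits of 4497424: 4 + 2 + 4 + 7 + 9 + 4 + 4 = 34

Answer: 34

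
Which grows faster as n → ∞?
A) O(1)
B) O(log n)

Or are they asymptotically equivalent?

O(1) vs O(log n): Higher order terms dominate.

Answer: B) O(log n) grows faster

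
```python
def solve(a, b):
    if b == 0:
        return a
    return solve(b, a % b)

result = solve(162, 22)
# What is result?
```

solve(162, 22) -> solve(22, 8) -> solve(8, 6) -> solve(6, 2) -> solve(2, 0) -> 2

Answer: 2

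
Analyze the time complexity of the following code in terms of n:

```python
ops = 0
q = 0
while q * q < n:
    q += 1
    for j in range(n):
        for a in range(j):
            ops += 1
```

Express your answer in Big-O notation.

Each loop level contributes: √n × n × n. Multiplying the contributions gives O(n^2√n).

Answer: O(n^2√n)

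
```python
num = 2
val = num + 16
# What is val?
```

Trace:
`num = 2` → num = 2
`val = num + 16` → val = 18
So val = 18

Answer: 18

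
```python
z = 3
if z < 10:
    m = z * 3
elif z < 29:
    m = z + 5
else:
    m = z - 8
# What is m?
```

Trace:
`z = 3` → z = 3
`if z < 10: ...` → z < 10 is True → m = 9
So m = 9

Answer: 9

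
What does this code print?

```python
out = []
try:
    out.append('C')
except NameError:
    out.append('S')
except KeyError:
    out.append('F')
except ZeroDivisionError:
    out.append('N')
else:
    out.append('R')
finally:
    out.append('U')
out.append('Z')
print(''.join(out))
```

Execution trace: 'C' (try body, no exception) → 'R' (else) → 'U' (finally) → 'Z' (after the try/except). Output: CRUZ

Answer: CRUZ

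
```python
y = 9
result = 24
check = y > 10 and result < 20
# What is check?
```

Trace:
`y = 9` → y = 9
`result = 24` → result = 24
`check = y > 10 and result < 20` → check = False
So check = False

Answer: False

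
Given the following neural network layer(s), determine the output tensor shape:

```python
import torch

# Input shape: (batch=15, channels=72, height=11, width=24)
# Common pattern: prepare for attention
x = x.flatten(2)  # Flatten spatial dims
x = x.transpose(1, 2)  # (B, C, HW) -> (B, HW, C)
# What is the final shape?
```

Input: (15, 72, 11, 24) -> after flatten(2): (15, 72, 264) -> Output: (15, 264, 72)

Answer: (15, 264, 72)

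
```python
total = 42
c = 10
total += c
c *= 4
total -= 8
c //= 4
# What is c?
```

Trace:
`total = 42` → total = 42
`c = 10` → c = 10
`total += c` → total = 52
`c *= 4` → c = 40
`total -= 8` → total = 44
`c //= 4` → c = 10
So c = 10

Answer: 10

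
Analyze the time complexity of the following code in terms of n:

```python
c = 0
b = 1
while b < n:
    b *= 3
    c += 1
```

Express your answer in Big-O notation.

Each loop level contributes: log n. Multiplying the contributions gives O(log n).

Answer: O(log n)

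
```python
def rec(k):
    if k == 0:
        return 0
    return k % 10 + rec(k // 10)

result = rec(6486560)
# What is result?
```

Sum of digits of 6486560: 0 + 6 + 5 + 6 + 8 + 4 + 6 = 35

Answer: 35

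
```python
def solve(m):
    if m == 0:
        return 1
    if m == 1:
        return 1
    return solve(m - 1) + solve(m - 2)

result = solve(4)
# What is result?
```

Build up from base cases: solve(0)=1, solve(1)=1, solve(2)=2, solve(3)=3, solve(4)=5

Answer: 5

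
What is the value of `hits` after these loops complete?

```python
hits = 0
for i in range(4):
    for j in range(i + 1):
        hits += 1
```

Triangle: 1 + 2 + ... + 4
`hits` takes the values: 0 → 1 → 2 → 3 → 4 → 5 → 6 → 7 → 8 → 9 → 10

Answer: 10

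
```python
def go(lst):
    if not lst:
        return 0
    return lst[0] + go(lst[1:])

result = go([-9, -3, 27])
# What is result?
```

(-9) + (-3) + 27 + 0 = 15

Answer: 15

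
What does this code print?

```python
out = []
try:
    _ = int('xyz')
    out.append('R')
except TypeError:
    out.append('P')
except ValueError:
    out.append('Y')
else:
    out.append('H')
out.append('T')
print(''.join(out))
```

Execution trace: 'Y' (except ValueError) → 'T' (after the try/except). Output: YT

Answer: YT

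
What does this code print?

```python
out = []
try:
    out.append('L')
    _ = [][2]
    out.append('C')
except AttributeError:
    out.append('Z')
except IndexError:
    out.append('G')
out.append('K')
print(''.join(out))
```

Execution trace: 'L' (try body) → 'G' (except IndexError) → 'K' (after the try/except). Output: LGK

Answer: LGK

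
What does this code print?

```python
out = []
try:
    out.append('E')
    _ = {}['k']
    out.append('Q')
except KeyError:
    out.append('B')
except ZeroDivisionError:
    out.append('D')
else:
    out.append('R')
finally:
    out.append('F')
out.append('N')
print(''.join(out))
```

Execution trace: 'E' (try body) → 'B' (except KeyError) → 'F' (finally) → 'N' (after the try/except). Output: EBFN

Answer: EBFN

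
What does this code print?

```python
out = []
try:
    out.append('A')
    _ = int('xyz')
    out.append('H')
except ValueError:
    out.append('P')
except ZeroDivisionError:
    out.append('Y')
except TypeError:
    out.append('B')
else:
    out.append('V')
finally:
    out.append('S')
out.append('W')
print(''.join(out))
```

Execution trace: 'A' (try body) → 'P' (except ValueError) → 'S' (finally) → 'W' (after the try/except). Output: APSW

Answer: APSW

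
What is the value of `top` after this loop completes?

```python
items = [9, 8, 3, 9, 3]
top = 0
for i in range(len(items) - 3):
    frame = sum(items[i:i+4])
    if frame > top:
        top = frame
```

Max sum of 4-element window in [9, 8, 3, 9, 3]
`top` takes the values: 0 → 29

Answer: 29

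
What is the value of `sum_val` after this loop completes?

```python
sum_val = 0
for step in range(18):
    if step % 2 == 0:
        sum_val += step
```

Sum of even numbers 0 to 17
`sum_val` takes the values: 0 → 2 → 6 → 12 → 20 → 30 → 42 → 56 → 72

Answer: 72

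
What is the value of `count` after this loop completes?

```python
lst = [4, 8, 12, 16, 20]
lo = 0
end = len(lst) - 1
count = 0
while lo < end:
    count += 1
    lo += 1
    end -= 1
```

Iterations until pointers meet (list length 5)
`count` takes the values: 0 → 1 → 2

Answer: 2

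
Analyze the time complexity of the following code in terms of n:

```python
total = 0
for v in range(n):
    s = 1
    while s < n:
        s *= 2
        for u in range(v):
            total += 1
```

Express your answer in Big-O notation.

Each loop level contributes: n × log n × n. Multiplying the contributions gives O(n^2 log n).

Answer: O(n^2 log n)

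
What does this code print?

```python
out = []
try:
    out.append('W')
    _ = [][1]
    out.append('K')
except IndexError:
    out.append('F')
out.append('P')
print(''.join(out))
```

Execution trace: 'W' (try body) → 'F' (except IndexError) → 'P' (after the try/except). Output: WFP

Answer: WFP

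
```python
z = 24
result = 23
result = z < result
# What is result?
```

Trace:
`z = 24` → z = 24
`result = 23` → result = 23
`result = z < result` → result = False
So result = False

Answer: False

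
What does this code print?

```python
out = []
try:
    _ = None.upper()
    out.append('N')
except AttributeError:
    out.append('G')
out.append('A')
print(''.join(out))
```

Execution trace: 'G' (except AttributeError) → 'A' (after the try/except). Output: GA

Answer: GA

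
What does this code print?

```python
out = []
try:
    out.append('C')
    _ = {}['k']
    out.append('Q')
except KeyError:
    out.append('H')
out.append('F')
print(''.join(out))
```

Execution trace: 'C' (try body) → 'H' (except KeyError) → 'F' (after the try/except). Output: CHF

Answer: CHF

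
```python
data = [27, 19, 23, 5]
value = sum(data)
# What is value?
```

Trace:
`data = [27, 19, 23, 5]` → data = [27, 19, 23, 5]
`value = sum(data)` → value = 74
So value = 74

Answer: 74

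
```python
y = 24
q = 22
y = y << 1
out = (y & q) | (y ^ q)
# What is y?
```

Trace:
`y = 24` → y = 24
`q = 22` → q = 22
`y = y << 1` → y = 48
`out = (y & q) | (y ^ q)` → out = 54
So y = 48

Answer: 48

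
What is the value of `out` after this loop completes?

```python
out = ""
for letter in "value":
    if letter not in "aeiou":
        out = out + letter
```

Remove vowels from 'value'
`out` takes the values: "" → "v" → "vl"

Answer: "vl"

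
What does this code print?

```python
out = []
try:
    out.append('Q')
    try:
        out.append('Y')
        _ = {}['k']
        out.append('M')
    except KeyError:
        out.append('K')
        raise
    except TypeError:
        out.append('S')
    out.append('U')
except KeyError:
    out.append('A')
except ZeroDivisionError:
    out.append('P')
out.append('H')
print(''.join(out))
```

Execution trace: 'Q' (try body) → 'Y' (inner try body) → 'K' (inner except KeyError) → 'A' (except KeyError) → 'H' (after the try/except). Output: QYKAH

Answer: QYKAH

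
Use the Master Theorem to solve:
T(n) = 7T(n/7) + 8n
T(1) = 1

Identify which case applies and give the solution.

a=7, b=7, f(n)=8n. log_7(7) = 1. Since c=1 = 1, Case 2 applies: T(n) = Θ(n^log_b(a) · log n) = O(n log n).

Answer: O(n log n) - Case 2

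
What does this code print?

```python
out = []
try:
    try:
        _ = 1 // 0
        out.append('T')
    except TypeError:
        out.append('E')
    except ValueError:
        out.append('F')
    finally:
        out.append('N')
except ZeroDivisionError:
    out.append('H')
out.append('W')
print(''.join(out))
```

Execution trace: 'N' (finally) → 'H' (outer except ZeroDivisionError) → 'W' (after the try/except). Output: NHW

Answer: NHW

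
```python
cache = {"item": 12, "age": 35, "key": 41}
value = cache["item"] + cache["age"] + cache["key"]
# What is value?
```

Trace:
`cache = {"item": 12, "age": 35, "key": 41}` → cache = {'item': 12, 'age': 35, 'key': 41}
`value = cache["item"] + cache["age"] + cache["key"]` → value = 88
So value = 88

Answer: 88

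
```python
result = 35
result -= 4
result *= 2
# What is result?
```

Trace:
`result = 35` → result = 35
`result -= 4` → result = 31
`result *= 2` → result = 62
So result = 62

Answer: 62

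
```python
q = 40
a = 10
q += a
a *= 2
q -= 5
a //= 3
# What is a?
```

Trace:
`q = 40` → q = 40
`a = 10` → a = 10
`q += a` → q = 50
`a *= 2` → a = 20
`q -= 5` → q = 45
`a //= 3` → a = 6
So a = 6

Answer: 6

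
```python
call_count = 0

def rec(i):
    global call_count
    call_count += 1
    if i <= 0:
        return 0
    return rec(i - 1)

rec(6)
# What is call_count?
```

Linear recursion stepping by 1: 7 calls from i=6 down to ≤0.

Answer: 7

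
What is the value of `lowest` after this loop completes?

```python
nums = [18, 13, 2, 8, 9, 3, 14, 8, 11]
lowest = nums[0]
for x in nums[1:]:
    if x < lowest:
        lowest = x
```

Minimum of [18, 13, 2, 8, 9, 3, 14, 8, 11]
`lowest` takes the values: 18 → 13 → 2

Answer: 2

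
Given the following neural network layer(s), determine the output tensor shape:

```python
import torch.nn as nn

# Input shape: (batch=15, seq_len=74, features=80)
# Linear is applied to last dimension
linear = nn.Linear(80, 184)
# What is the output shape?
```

Input: (15, 74, 80) -> Output: (15, 74, 184)

Answer: (15, 74, 184)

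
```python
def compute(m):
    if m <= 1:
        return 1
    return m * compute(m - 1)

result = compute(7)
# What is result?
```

compute(7) = 7 * 6 * 5 * 4 * 3 * 2 * 1 = 5040

Answer: 5040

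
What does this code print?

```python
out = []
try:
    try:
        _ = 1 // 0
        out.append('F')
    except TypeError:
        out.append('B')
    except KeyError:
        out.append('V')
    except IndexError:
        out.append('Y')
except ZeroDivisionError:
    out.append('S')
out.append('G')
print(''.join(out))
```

Execution trace: 'S' (outer except ZeroDivisionError) → 'G' (after the try/except). Output: SG

Answer: SG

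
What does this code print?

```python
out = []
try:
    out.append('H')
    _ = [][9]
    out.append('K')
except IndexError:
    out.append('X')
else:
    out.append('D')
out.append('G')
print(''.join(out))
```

Execution trace: 'H' (try body) → 'X' (except IndexError) → 'G' (after the try/except). Output: HXG

Answer: HXG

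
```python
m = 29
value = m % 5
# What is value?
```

Trace:
`m = 29` → m = 29
`value = m % 5` → value = 4
So value = 4

Answer: 4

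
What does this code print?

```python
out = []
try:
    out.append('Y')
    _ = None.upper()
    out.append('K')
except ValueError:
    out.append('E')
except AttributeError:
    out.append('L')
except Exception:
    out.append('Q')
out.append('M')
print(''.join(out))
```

Execution trace: 'Y' (try body) → 'L' (except AttributeError) → 'M' (after the try/except). Output: YLM

Answer: YLM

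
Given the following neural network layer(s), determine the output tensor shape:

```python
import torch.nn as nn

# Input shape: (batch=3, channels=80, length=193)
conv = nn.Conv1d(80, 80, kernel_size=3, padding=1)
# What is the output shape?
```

Input: (3, 80, 193) -> Output: (3, 80, 193)

Answer: (3, 80, 193)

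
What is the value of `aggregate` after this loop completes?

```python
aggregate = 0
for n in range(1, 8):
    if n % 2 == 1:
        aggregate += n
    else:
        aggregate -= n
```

Add odd, subtract even
`aggregate` takes the values: 0 → 1 → -1 → 2 → -2 → 3 → -3 → 4

Answer: 4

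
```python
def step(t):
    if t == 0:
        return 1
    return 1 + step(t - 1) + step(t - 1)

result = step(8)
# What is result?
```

step(t) = 1 + 2·step(t-1), step(0)=1. Closed form: (1+1)·2^8 - 1 = 511.

Answer: 511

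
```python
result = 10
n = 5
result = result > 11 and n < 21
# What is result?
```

Trace:
`result = 10` → result = 10
`n = 5` → n = 5
`result = result > 11 and n < 21` → result = False
So result = False

Answer: False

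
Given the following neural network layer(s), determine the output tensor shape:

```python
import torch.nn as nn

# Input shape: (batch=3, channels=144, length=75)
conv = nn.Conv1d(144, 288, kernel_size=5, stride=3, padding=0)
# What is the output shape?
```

Input: (3, 144, 75) -> Output: (3, 288, 24)

Answer: (3, 288, 24)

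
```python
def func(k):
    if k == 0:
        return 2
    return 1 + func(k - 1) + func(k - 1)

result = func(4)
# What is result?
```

func(k) = 1 + 2·func(k-1), func(0)=2. Closed form: (2+1)·2^4 - 1 = 47.

Answer: 47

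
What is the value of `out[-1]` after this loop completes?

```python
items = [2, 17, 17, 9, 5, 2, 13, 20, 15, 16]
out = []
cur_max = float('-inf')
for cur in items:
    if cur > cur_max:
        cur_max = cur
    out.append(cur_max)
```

Running max ends at 20
`out` takes the values: [] → [2] → [2, 17] → [2, 17, 17] → [2, 17, 17, 17] → [2, 17, 17, 17, 17] → [2, 17, 17, 17, 17, 17] → [2, 17, 17, 17, 17, 17, 17] → [2, 17, 17, 17, 17, 17, 17, 20] → [2, 17, 17, 17, 17, 17, 17, 20, 20] → [2, 17, 17, 17, 17, 17, 17, 20, 20, 20]
So `out[-1]` = 20

Answer: 20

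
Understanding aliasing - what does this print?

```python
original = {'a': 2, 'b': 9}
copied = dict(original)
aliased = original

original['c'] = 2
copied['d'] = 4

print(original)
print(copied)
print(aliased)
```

Key concept: dict() creates copy, assignment creates alias.
Step by step:
`original = {'a': 2, 'b': 9}` → original = {'a': 2, 'b': 9}
`copied = dict(original)` → copied = {'a': 2, 'b': 9}
`aliased = original` → aliased = {'a': 2, 'b': 9} (same object as original)
`original['c'] = 2` → original = {'a': 2, 'b': 9, 'c': 2} (same object as aliased); aliased = {'a': 2, 'b': 9, 'c': 2} (same object as original)
`copied['d'] = 4` → copied = {'a': 2, 'b': 9, 'd': 4}
`print(original)` → prints {'a': 2, 'b': 9, 'c': 2}
`print(copied)` → prints {'a': 2, 'b': 9, 'd': 4}
`print(aliased)` → prints {'a': 2, 'b': 9, 'c': 2}

Answer:
{'a': 2, 'b': 9, 'c': 2}
{'a': 2, 'b': 9, 'd': 4}
{'a': 2, 'b': 9, 'c': 2}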